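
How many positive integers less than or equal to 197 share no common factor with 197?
196

197 = 197
φ(n) = n × ∏(1 - 1/p) for each prime p dividing n
φ(197) = 197 × (1 - 1/197) = 196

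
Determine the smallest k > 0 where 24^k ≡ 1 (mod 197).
49

197 is prime, so ord(24) divides φ(197) = 196.
Divisors of 196: 1, 2, 4, 7, 14, 28, 49, 98, 196.
Repeated squaring: 24^1 ≡ 24, 24^2 ≡ 182, 24^4 ≡ 28, 24^8 ≡ 193, 24^16 ≡ 16, 24^32 ≡ 59, 24^64 ≡ 132, 24^128 ≡ 88 (mod 197).
Test 24^d mod 197 for each divisor d in increasing order:
24^1 ≡ 24
24^2 ≡ 182
24^4 ≡ 28
24^7 = 24^4·24^2·24^1 ≡ 164
24^14 = 24^8·24^4·24^2 ≡ 104
24^28 = 24^16·24^8·24^4 ≡ 178
24^49 = 24^32·24^16·24^1 ≡ 1  ← first divisor giving 1
The order is 49.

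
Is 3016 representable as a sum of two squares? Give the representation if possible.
10² + 54² (a=10, b=54)

Factorization: 3016 = 2^3 × 13 × 29
By Fermat: n is sum of two squares iff every prime p ≡ 3 (mod 4) appears to even power.
All primes ≡ 3 (mod 4) appear to even power.
Search a = 0, 1, 2, … for 3016 - a² a perfect square: first hit at a = 10: 3016 - 100 = 2916 = 54².
3016 = 10² + 54² = 100 + 2916 ✓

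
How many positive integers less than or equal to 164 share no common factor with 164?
80

164 = 2^2 × 41
φ(n) = n × ∏(1 - 1/p) for each prime p dividing n
φ(164) = 164 × (1 - 1/2) × (1 - 1/41) = 80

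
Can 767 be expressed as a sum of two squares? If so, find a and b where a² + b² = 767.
Not possible

Factorization: 767 = 13 × 59
By Fermat: n is sum of two squares iff every prime p ≡ 3 (mod 4) appears to even power.
Prime(s) ≡ 3 (mod 4) with odd exponent: [(59, 1)]
Therefore 767 cannot be expressed as a² + b².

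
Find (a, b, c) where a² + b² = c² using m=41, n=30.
(781, 2460, 2581)

Euclid's formula: a = m² - n², b = 2mn, c = m² + n²
m = 41, n = 30
a = 41² - 30² = 1681 - 900 = 781
b = 2 × 41 × 30 = 2460
c = 41² + 30² = 1681 + 900 = 2581
Verification: 781² + 2460² = 609961 + 6051600 = 6661561 = 2581² ✓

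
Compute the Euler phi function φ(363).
220

363 = 3 × 11^2
φ(n) = n × ∏(1 - 1/p) for each prime p dividing n
φ(363) = 363 × (1 - 1/3) × (1 - 1/11) = 220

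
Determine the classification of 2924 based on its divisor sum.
deficient

Proper divisors of 2924: sum = 1 + 2 + 4 + 17 + 34 + 43 + 68 + 86 + 172 + 731 + 1462 = 2620
Since 2620 < 2924, 2924 is deficient.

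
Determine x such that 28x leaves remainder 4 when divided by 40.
x ≡ 3 (mod 10)

gcd(28, 40) = 4, which divides 4, so solutions exist.
Divide through by 4: 7x ≡ 1 (mod 10).
Find 7^(-1) mod 10 by the extended Euclidean algorithm:
10 = 1 × 7 + 3  ⟹  3 = (1)·10 + (-1)·7
7 = 2 × 3 + 1  ⟹  1 = (-2)·10 + (3)·7
So (3)·7 ≡ 1 (mod 10), i.e. 7^(-1) ≡ 3 (mod 10).
x ≡ 3 × 1 = 3 ≡ 3 (mod 10).
Check: 28 × 3 = 84 ≡ 4 (mod 40).
x ≡ 3 (mod 10), giving 4 solutions mod 40.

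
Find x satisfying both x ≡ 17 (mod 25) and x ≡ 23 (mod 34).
567

Using Chinese Remainder Theorem:
M = 25 × 34 = 850
M1 = 34, M2 = 25
y1 = 34^(-1) mod 25 = 14
y2 = 25^(-1) mod 34 = 15
x = (17×34×14 + 23×25×15) mod 850 = 567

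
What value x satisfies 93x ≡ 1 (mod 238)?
151

gcd(93, 238) = 1, so the inverse exists.
Extended Euclidean algorithm on (238, 93):
238 = 2 × 93 + 52  ⟹  52 = (1)·238 + (-2)·93
93 = 1 × 52 + 41  ⟹  41 = (-1)·238 + (3)·93
52 = 1 × 41 + 11  ⟹  11 = (2)·238 + (-5)·93
41 = 3 × 11 + 8  ⟹  8 = (-7)·238 + (18)·93
11 = 1 × 8 + 3  ⟹  3 = (9)·238 + (-23)·93
8 = 2 × 3 + 2  ⟹  2 = (-25)·238 + (64)·93
3 = 1 × 2 + 1  ⟹  1 = (34)·238 + (-87)·93
So (-87)·93 ≡ 1 (mod 238), i.e. 93^(-1) ≡ -87 ≡ 151 (mod 238).
Check: 93 × 151 = 14043 ≡ 1 (mod 238)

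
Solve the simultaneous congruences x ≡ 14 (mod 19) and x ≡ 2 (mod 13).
223

Using Chinese Remainder Theorem:
M = 19 × 13 = 247
M1 = 13, M2 = 19
y1 = 13^(-1) mod 19 = 3
y2 = 19^(-1) mod 13 = 11
x = (14×13×3 + 2×19×11) mod 247 = 223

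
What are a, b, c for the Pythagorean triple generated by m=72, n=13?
(5015, 1872, 5353)

Euclid's formula: a = m² - n², b = 2mn, c = m² + n²
m = 72, n = 13
a = 72² - 13² = 5184 - 169 = 5015
b = 2 × 72 × 13 = 1872
c = 72² + 13² = 5184 + 169 = 5353
Verification: 5015² + 1872² = 25150225 + 3504384 = 28654609 = 5353² ✓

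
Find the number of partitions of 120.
1844349560

p(n) counts ways to write n as a sum of positive integers (order ignored).
Euler's pentagonal recurrence: p(k) = p(k-1) + p(k-2) - p(k-5) - p(k-7) + p(k-12) + p(k-15) - ... (offsets j(3j∓1)/2, signs ++--, p(0)=1, p(<0)=0).
DP table for k = 0..119: p(0)=1, p(1)=1, p(2)=2, p(3)=3, p(4)=5, p(5)=7, p(6)=11, p(7)=15, p(8)=22, p(9)=30, p(10)=42, p(11)=56, p(12)=77, p(13)=101, p(14)=135, p(15)=176, p(16)=231, p(17)=297, p(18)=385, p(19)=490, p(20)=627, p(21)=792, p(22)=1002, p(23)=1255, p(24)=1575, p(25)=1958, p(26)=2436, p(27)=3010, p(28)=3718, p(29)=4565, p(30)=5604, p(31)=6842, p(32)=8349, p(33)=10143, p(34)=12310, p(35)=14883, p(36)=17977, p(37)=21637, p(38)=26015, p(39)=31185, p(40)=37338, p(41)=44583, p(42)=53174, p(43)=63261, p(44)=75175, p(45)=89134, p(46)=105558, p(47)=124754, p(48)=147273, p(49)=173525, p(50)=204226, p(51)=239943, p(52)=281589, p(53)=329931, p(54)=386155, p(55)=451276, p(56)=526823, p(57)=614154, p(58)=715220, p(59)=831820, p(60)=966467, p(61)=1121505, p(62)=1300156, p(63)=1505499, p(64)=1741630, p(65)=2012558, p(66)=2323520, p(67)=2679689, p(68)=3087735, p(69)=3554345, p(70)=4087968, p(71)=4697205, p(72)=5392783, p(73)=6185689, p(74)=7089500, p(75)=8118264, p(76)=9289091, p(77)=10619863, p(78)=12132164, p(79)=13848650, p(80)=15796476, p(81)=18004327, p(82)=20506255, p(83)=23338469, p(84)=26543660, p(85)=30167357, p(86)=34262962, p(87)=38887673, p(88)=44108109, p(89)=49995925, p(90)=56634173, p(91)=64112359, p(92)=72533807, p(93)=82010177, p(94)=92669720, p(95)=104651419, p(96)=118114304, p(97)=133230930, p(98)=150198136, p(99)=169229875, p(100)=190569292, p(101)=214481126, p(102)=241265379, p(103)=271248950, p(104)=304801365, p(105)=342325709, p(106)=384276336, p(107)=431149389, p(108)=483502844, p(109)=541946240, p(110)=607163746, p(111)=679903203, p(112)=761002156, p(113)=851376628, p(114)=952050665, p(115)=1064144451, p(116)=1188908248, p(117)=1327710076, p(118)=1482074143, p(119)=1653668665.
Final step: p(120) = p(119) + p(118) - p(115) - p(113) + p(108) + p(105) - p(98) - p(94) + p(85) + p(80) - p(69) - p(63) + p(50) + p(43) - p(28) - p(20) + p(3)
= 1653668665 + 1482074143 - 1064144451 - 851376628 + 483502844 + 342325709 - 150198136 - 92669720 + 30167357 + 15796476 - 3554345 - 1505499 + 204226 + 63261 - 3718 - 627 + 3
= 1844349560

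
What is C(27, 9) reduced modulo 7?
3

Using Lucas' theorem:
Write n=27 and k=9 in base 7:
n in base 7: [3, 6]
k in base 7: [1, 2]
C(27,9) mod 7 = ∏ C(n_i, k_i) mod 7
Digit binomials (mod 7): C(3,1) = 3; C(6,2) = 15 ≡ 1
Product: 3 × 1 = 3 ≡ 3 (mod 7)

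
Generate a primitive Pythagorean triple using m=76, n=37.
(4407, 5624, 7145)

Euclid's formula: a = m² - n², b = 2mn, c = m² + n²
m = 76, n = 37
a = 76² - 37² = 5776 - 1369 = 4407
b = 2 × 76 × 37 = 5624
c = 76² + 37² = 5776 + 1369 = 7145
Verification: 4407² + 5624² = 19421649 + 31629376 = 51051025 = 7145² ✓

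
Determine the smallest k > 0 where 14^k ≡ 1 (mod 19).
18

19 is prime, so ord(14) divides φ(19) = 18.
Divisors of 18: 1, 2, 3, 6, 9, 18.
Repeated squaring: 14^1 ≡ 14, 14^2 ≡ 6, 14^4 ≡ 17, 14^8 ≡ 4, 14^16 ≡ 16 (mod 19).
Test 14^d mod 19 for each divisor d in increasing order:
14^1 ≡ 14
14^2 ≡ 6
14^3 = 14^2·14^1 ≡ 8
14^6 = 14^4·14^2 ≡ 7
14^9 = 14^8·14^1 ≡ 18
14^18 = 14^16·14^2 ≡ 1  ← first divisor giving 1
The order is 18.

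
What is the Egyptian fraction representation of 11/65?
1/6 + 1/390

Greedy algorithm:
11/65: ceiling(65/11) = 6, use 1/6
1/390: ceiling(390/1) = 390, use 1/390
Result: 11/65 = 1/6 + 1/390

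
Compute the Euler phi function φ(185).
144

185 = 5 × 37
φ(n) = n × ∏(1 - 1/p) for each prime p dividing n
φ(185) = 185 × (1 - 1/5) × (1 - 1/37) = 144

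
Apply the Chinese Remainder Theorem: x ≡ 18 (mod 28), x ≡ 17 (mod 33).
578

Using Chinese Remainder Theorem:
M = 28 × 33 = 924
M1 = 33, M2 = 28
y1 = 33^(-1) mod 28 = 17
y2 = 28^(-1) mod 33 = 13
x = (18×33×17 + 17×28×13) mod 924 = 578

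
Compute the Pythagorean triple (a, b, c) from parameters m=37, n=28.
(585, 2072, 2153)

Euclid's formula: a = m² - n², b = 2mn, c = m² + n²
m = 37, n = 28
a = 37² - 28² = 1369 - 784 = 585
b = 2 × 37 × 28 = 2072
c = 37² + 28² = 1369 + 784 = 2153
Verification: 585² + 2072² = 342225 + 4293184 = 4635409 = 2153² ✓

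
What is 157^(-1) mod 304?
213

gcd(157, 304) = 1, so the inverse exists.
Extended Euclidean algorithm on (304, 157):
304 = 1 × 157 + 147  ⟹  147 = (1)·304 + (-1)·157
157 = 1 × 147 + 10  ⟹  10 = (-1)·304 + (2)·157
147 = 14 × 10 + 7  ⟹  7 = (15)·304 + (-29)·157
10 = 1 × 7 + 3  ⟹  3 = (-16)·304 + (31)·157
7 = 2 × 3 + 1  ⟹  1 = (47)·304 + (-91)·157
So (-91)·157 ≡ 1 (mod 304), i.e. 157^(-1) ≡ -91 ≡ 213 (mod 304).
Check: 157 × 213 = 33441 ≡ 1 (mod 304)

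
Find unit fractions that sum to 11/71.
1/7 + 1/83 + 1/41251

Greedy algorithm:
11/71: ceiling(71/11) = 7, use 1/7
6/497: ceiling(497/6) = 83, use 1/83
1/41251: ceiling(41251/1) = 41251, use 1/41251
Result: 11/71 = 1/7 + 1/83 + 1/41251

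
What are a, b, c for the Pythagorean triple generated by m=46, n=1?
(2115, 92, 2117)

Euclid's formula: a = m² - n², b = 2mn, c = m² + n²
m = 46, n = 1
a = 46² - 1² = 2116 - 1 = 2115
b = 2 × 46 × 1 = 92
c = 46² + 1² = 2116 + 1 = 2117
Verification: 2115² + 92² = 4473225 + 8464 = 4481689 = 2117² ✓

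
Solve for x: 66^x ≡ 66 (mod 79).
1

Baby-step giant-step with step n = ⌈√79⌉ = 9.
Baby steps 66^j mod 79 (j:value) for j=0..8: 0:1, 1:66, 2:11, 3:15, 4:42, 5:7, 6:67, 7:77, 8:26.
h = 66 is already in the table at j=1, so x = 1.
Check: 66^1 ≡ 66 (mod 79).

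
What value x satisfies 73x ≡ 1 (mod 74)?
73

gcd(73, 74) = 1, so the inverse exists.
Extended Euclidean algorithm on (74, 73):
74 = 1 × 73 + 1  ⟹  1 = (1)·74 + (-1)·73
So (-1)·73 ≡ 1 (mod 74), i.e. 73^(-1) ≡ -1 ≡ 73 (mod 74).
Check: 73 × 73 = 5329 ≡ 1 (mod 74)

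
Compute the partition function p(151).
45060624582

p(n) counts ways to write n as a sum of positive integers (order ignored).
Euler's pentagonal recurrence: p(k) = p(k-1) + p(k-2) - p(k-5) - p(k-7) + p(k-12) + p(k-15) - ... (offsets j(3j∓1)/2, signs ++--, p(0)=1, p(<0)=0).
DP table for k = 0..150: p(0)=1, p(1)=1, p(2)=2, p(3)=3, p(4)=5, p(5)=7, p(6)=11, p(7)=15, p(8)=22, p(9)=30, p(10)=42, p(11)=56, p(12)=77, p(13)=101, p(14)=135, p(15)=176, p(16)=231, p(17)=297, p(18)=385, p(19)=490, p(20)=627, p(21)=792, p(22)=1002, p(23)=1255, p(24)=1575, p(25)=1958, p(26)=2436, p(27)=3010, p(28)=3718, p(29)=4565, p(30)=5604, p(31)=6842, p(32)=8349, p(33)=10143, p(34)=12310, p(35)=14883, p(36)=17977, p(37)=21637, p(38)=26015, p(39)=31185, p(40)=37338, p(41)=44583, p(42)=53174, p(43)=63261, p(44)=75175, p(45)=89134, p(46)=105558, p(47)=124754, p(48)=147273, p(49)=173525, p(50)=204226, p(51)=239943, p(52)=281589, p(53)=329931, p(54)=386155, p(55)=451276, p(56)=526823, p(57)=614154, p(58)=715220, p(59)=831820, p(60)=966467, p(61)=1121505, p(62)=1300156, p(63)=1505499, p(64)=1741630, p(65)=2012558, p(66)=2323520, p(67)=2679689, p(68)=3087735, p(69)=3554345, p(70)=4087968, p(71)=4697205, p(72)=5392783, p(73)=6185689, p(74)=7089500, p(75)=8118264, p(76)=9289091, p(77)=10619863, p(78)=12132164, p(79)=13848650, p(80)=15796476, p(81)=18004327, p(82)=20506255, p(83)=23338469, p(84)=26543660, p(85)=30167357, p(86)=34262962, p(87)=38887673, p(88)=44108109, p(89)=49995925, p(90)=56634173, p(91)=64112359, p(92)=72533807, p(93)=82010177, p(94)=92669720, p(95)=104651419, p(96)=118114304, p(97)=133230930, p(98)=150198136, p(99)=169229875, p(100)=190569292, p(101)=214481126, p(102)=241265379, p(103)=271248950, p(104)=304801365, p(105)=342325709, p(106)=384276336, p(107)=431149389, p(108)=483502844, p(109)=541946240, p(110)=607163746, p(111)=679903203, p(112)=761002156, p(113)=851376628, p(114)=952050665, p(115)=1064144451, p(116)=1188908248, p(117)=1327710076, p(118)=1482074143, p(119)=1653668665, p(120)=1844349560, p(121)=2056148051, p(122)=2291320912, p(123)=2552338241, p(124)=2841940500, p(125)=3163127352, p(126)=3519222692, p(127)=3913864295, p(128)=4351078600, p(129)=4835271870, p(130)=5371315400, p(131)=5964539504, p(132)=6620830889, p(133)=7346629512, p(134)=8149040695, p(135)=9035836076, p(136)=10015581680, p(137)=11097645016, p(138)=12292341831, p(139)=13610949895, p(140)=15065878135, p(141)=16670689208, p(142)=18440293320, p(143)=20390982757, p(144)=22540654445, p(145)=24908858009, p(146)=27517052599, p(147)=30388671978, p(148)=33549419497, p(149)=37027355200, p(150)=40853235313.
Final step: p(151) = p(150) + p(149) - p(146) - p(144) + p(139) + p(136) - p(129) - p(125) + p(116) + p(111) - p(100) - p(94) + p(81) + p(74) - p(59) - p(51) + p(34) + p(25) - p(6)
= 40853235313 + 37027355200 - 27517052599 - 22540654445 + 13610949895 + 10015581680 - 4835271870 - 3163127352 + 1188908248 + 679903203 - 190569292 - 92669720 + 18004327 + 7089500 - 831820 - 239943 + 12310 + 1958 - 11
= 45060624582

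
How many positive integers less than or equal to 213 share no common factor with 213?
140

213 = 3 × 71
φ(n) = n × ∏(1 - 1/p) for each prime p dividing n
φ(213) = 213 × (1 - 1/3) × (1 - 1/71) = 140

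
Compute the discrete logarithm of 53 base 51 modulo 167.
3

Baby-step giant-step with step n = ⌈√167⌉ = 13.
Baby steps 51^j mod 167 (j:value) for j=0..12: 0:1, 1:51, 2:96, 3:53, 4:31, 5:78, 6:137, 7:140, 8:126, 9:80, 10:72, 11:165, 12:65.
h = 53 is already in the table at j=3, so x = 3.
Check: 51^3 ≡ 53 (mod 167).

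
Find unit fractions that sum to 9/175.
1/20 + 1/700

Greedy algorithm:
9/175: ceiling(175/9) = 20, use 1/20
1/700: ceiling(700/1) = 700, use 1/700
Result: 9/175 = 1/20 + 1/700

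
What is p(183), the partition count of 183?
896684817527

p(n) counts ways to write n as a sum of positive integers (order ignored).
Euler's pentagonal recurrence: p(k) = p(k-1) + p(k-2) - p(k-5) - p(k-7) + p(k-12) + p(k-15) - ... (offsets j(3j∓1)/2, signs ++--, p(0)=1, p(<0)=0).
DP table for k = 0..182: p(0)=1, p(1)=1, p(2)=2, p(3)=3, p(4)=5, p(5)=7, p(6)=11, p(7)=15, p(8)=22, p(9)=30, p(10)=42, p(11)=56, p(12)=77, p(13)=101, p(14)=135, p(15)=176, p(16)=231, p(17)=297, p(18)=385, p(19)=490, p(20)=627, p(21)=792, p(22)=1002, p(23)=1255, p(24)=1575, p(25)=1958, p(26)=2436, p(27)=3010, p(28)=3718, p(29)=4565, p(30)=5604, p(31)=6842, p(32)=8349, p(33)=10143, p(34)=12310, p(35)=14883, p(36)=17977, p(37)=21637, p(38)=26015, p(39)=31185, p(40)=37338, p(41)=44583, p(42)=53174, p(43)=63261, p(44)=75175, p(45)=89134, p(46)=105558, p(47)=124754, p(48)=147273, p(49)=173525, p(50)=204226, p(51)=239943, p(52)=281589, p(53)=329931, p(54)=386155, p(55)=451276, p(56)=526823, p(57)=614154, p(58)=715220, p(59)=831820, p(60)=966467, p(61)=1121505, p(62)=1300156, p(63)=1505499, p(64)=1741630, p(65)=2012558, p(66)=2323520, p(67)=2679689, p(68)=3087735, p(69)=3554345, p(70)=4087968, p(71)=4697205, p(72)=5392783, p(73)=6185689, p(74)=7089500, p(75)=8118264, p(76)=9289091, p(77)=10619863, p(78)=12132164, p(79)=13848650, p(80)=15796476, p(81)=18004327, p(82)=20506255, p(83)=23338469, p(84)=26543660, p(85)=30167357, p(86)=34262962, p(87)=38887673, p(88)=44108109, p(89)=49995925, p(90)=56634173, p(91)=64112359, p(92)=72533807, p(93)=82010177, p(94)=92669720, p(95)=104651419, p(96)=118114304, p(97)=133230930, p(98)=150198136, p(99)=169229875, p(100)=190569292, p(101)=214481126, p(102)=241265379, p(103)=271248950, p(104)=304801365, p(105)=342325709, p(106)=384276336, p(107)=431149389, p(108)=483502844, p(109)=541946240, p(110)=607163746, p(111)=679903203, p(112)=761002156, p(113)=851376628, p(114)=952050665, p(115)=1064144451, p(116)=1188908248, p(117)=1327710076, p(118)=1482074143, p(119)=1653668665, p(120)=1844349560, p(121)=2056148051, p(122)=2291320912, p(123)=2552338241, p(124)=2841940500, p(125)=3163127352, p(126)=3519222692, p(127)=3913864295, p(128)=4351078600, p(129)=4835271870, p(130)=5371315400, p(131)=5964539504, p(132)=6620830889, p(133)=7346629512, p(134)=8149040695, p(135)=9035836076, p(136)=10015581680, p(137)=11097645016, p(138)=12292341831, p(139)=13610949895, p(140)=15065878135, p(141)=16670689208, p(142)=18440293320, p(143)=20390982757, p(144)=22540654445, p(145)=24908858009, p(146)=27517052599, p(147)=30388671978, p(148)=33549419497, p(149)=37027355200, p(150)=40853235313, p(151)=45060624582, p(152)=49686288421, p(153)=54770336324, p(154)=60356673280, p(155)=66493182097, p(156)=73232243759, p(157)=80630964769, p(158)=88751778802, p(159)=97662728555, p(160)=107438159466, p(161)=118159068427, p(162)=129913904637, p(163)=142798995930, p(164)=156919475295, p(165)=172389800255, p(166)=189334822579, p(167)=207890420102, p(168)=228204732751, p(169)=250438925115, p(170)=274768617130, p(171)=301384802048, p(172)=330495499613, p(173)=362326859895, p(174)=397125074750, p(175)=435157697830, p(176)=476715857290, p(177)=522115831195, p(178)=571701605655, p(179)=625846753120, p(180)=684957390936, p(181)=749474411781, p(182)=819876908323.
Final step: p(183) = p(182) + p(181) - p(178) - p(176) + p(171) + p(168) - p(161) - p(157) + p(148) + p(143) - p(132) - p(126) + p(113) + p(106) - p(91) - p(83) + p(66) + p(57) - p(38) - p(28) + p(7)
= 819876908323 + 749474411781 - 571701605655 - 476715857290 + 301384802048 + 228204732751 - 118159068427 - 80630964769 + 33549419497 + 20390982757 - 6620830889 - 3519222692 + 851376628 + 384276336 - 64112359 - 23338469 + 2323520 + 614154 - 26015 - 3718 + 15
= 896684817527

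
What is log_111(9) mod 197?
146

Baby-step giant-step with step n = ⌈√197⌉ = 15.
Baby steps 111^j mod 197 (j:value) for j=0..14: 0:1, 1:111, 2:107, 3:57, 4:23, 5:189, 6:97, 7:129, 8:135, 9:13, 10:64, 11:12, 12:150, 13:102, 14:93.
Giant-step multiplier: 111^(-15) ≡ 111^(196-15) = 111^181 ≡ 5 (mod 197).
Giant steps γ_i = 9·5^i mod 197: γ_0=9, γ_1=45, γ_2=28, γ_3=140, γ_4=109, γ_5=151, γ_6=164, γ_7=32, γ_8=160, γ_9=12 (in table at j=11).
x = i·n + j = 9·15 + 11 = 146.
Check: 111^146 ≡ 9 (mod 197).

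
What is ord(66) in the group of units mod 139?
69

139 is prime, so ord(66) divides φ(139) = 138.
Divisors of 138: 1, 2, 3, 6, 23, 46, 69, 138.
Repeated squaring: 66^1 ≡ 66, 66^2 ≡ 47, 66^4 ≡ 124, 66^8 ≡ 86, 66^16 ≡ 29, 66^32 ≡ 7, 66^64 ≡ 49, 66^128 ≡ 38 (mod 139).
Test 66^d mod 139 for each divisor d in increasing order:
66^1 ≡ 66
66^2 ≡ 47
66^3 = 66^2·66^1 ≡ 44
66^6 = 66^4·66^2 ≡ 129
66^23 = 66^16·66^4·66^2·66^1 ≡ 42
66^46 = 66^32·66^8·66^4·66^2 ≡ 96
66^69 = 66^64·66^4·66^1 ≡ 1  ← first divisor giving 1
The order is 69.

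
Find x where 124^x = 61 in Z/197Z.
180

Baby-step giant-step with step n = ⌈√197⌉ = 15.
Baby steps 124^j mod 197 (j:value) for j=0..14: 0:1, 1:124, 2:10, 3:58, 4:100, 5:186, 6:15, 7:87, 8:150, 9:82, 10:121, 11:32, 12:28, 13:123, 14:83.
Giant-step multiplier: 124^(-15) ≡ 124^(196-15) = 124^181 ≡ 78 (mod 197).
Giant steps γ_i = 61·78^i mod 197: γ_0=61, γ_1=30, γ_2=173, γ_3=98, γ_4=158, γ_5=110, γ_6=109, γ_7=31, γ_8=54, γ_9=75, γ_10=137, γ_11=48, γ_12=1 (in table at j=0).
x = i·n + j = 12·15 + 0 = 180.
Check: 124^180 ≡ 61 (mod 197).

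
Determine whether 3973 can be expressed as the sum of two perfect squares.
2² + 63² (a=2, b=63)

Factorization: 3973 = 29 × 137
By Fermat: n is sum of two squares iff every prime p ≡ 3 (mod 4) appears to even power.
All primes ≡ 3 (mod 4) appear to even power.
Search a = 0, 1, 2, … for 3973 - a² a perfect square: first hit at a = 2: 3973 - 4 = 3969 = 63².
3973 = 2² + 63² = 4 + 3969 ✓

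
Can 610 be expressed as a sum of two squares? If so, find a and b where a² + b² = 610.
9² + 23² (a=9, b=23)

Factorization: 610 = 2 × 5 × 61
By Fermat: n is sum of two squares iff every prime p ≡ 3 (mod 4) appears to even power.
All primes ≡ 3 (mod 4) appear to even power.
Search a = 0, 1, 2, … for 610 - a² a perfect square: first hit at a = 9: 610 - 81 = 529 = 23².
610 = 9² + 23² = 81 + 529 ✓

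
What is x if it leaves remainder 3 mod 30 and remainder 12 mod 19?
183

Using Chinese Remainder Theorem:
M = 30 × 19 = 570
M1 = 19, M2 = 30
y1 = 19^(-1) mod 30 = 19
y2 = 30^(-1) mod 19 = 7
x = (3×19×19 + 12×30×7) mod 570 = 183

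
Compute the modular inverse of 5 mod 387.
155

gcd(5, 387) = 1, so the inverse exists.
Extended Euclidean algorithm on (387, 5):
387 = 77 × 5 + 2  ⟹  2 = (1)·387 + (-77)·5
5 = 2 × 2 + 1  ⟹  1 = (-2)·387 + (155)·5
So (155)·5 ≡ 1 (mod 387), i.e. 5^(-1) ≡ 155 (mod 387).
Check: 5 × 155 = 775 ≡ 1 (mod 387)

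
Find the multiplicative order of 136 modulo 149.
148

149 is prime, so ord(136) divides φ(149) = 148.
Divisors of 148: 1, 2, 4, 37, 74, 148.
Repeated squaring: 136^1 ≡ 136, 136^2 ≡ 20, 136^4 ≡ 102, 136^8 ≡ 123, 136^16 ≡ 80, 136^32 ≡ 142, 136^64 ≡ 49, 136^128 ≡ 17 (mod 149).
Test 136^d mod 149 for each divisor d in increasing order:
136^1 ≡ 136
136^2 ≡ 20
136^4 ≡ 102
136^37 = 136^32·136^4·136^1 ≡ 44
136^74 = 136^64·136^8·136^2 ≡ 148
136^148 = 136^128·136^16·136^4 ≡ 1  ← first divisor giving 1
The order is 148.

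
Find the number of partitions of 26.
2436

p(n) counts ways to write n as a sum of positive integers (order ignored).
Euler's pentagonal recurrence: p(k) = p(k-1) + p(k-2) - p(k-5) - p(k-7) + p(k-12) + p(k-15) - ... (offsets j(3j∓1)/2, signs ++--, p(0)=1, p(<0)=0).
DP table for k = 0..25: p(0)=1, p(1)=1, p(2)=2, p(3)=3, p(4)=5, p(5)=7, p(6)=11, p(7)=15, p(8)=22, p(9)=30, p(10)=42, p(11)=56, p(12)=77, p(13)=101, p(14)=135, p(15)=176, p(16)=231, p(17)=297, p(18)=385, p(19)=490, p(20)=627, p(21)=792, p(22)=1002, p(23)=1255, p(24)=1575, p(25)=1958.
Final step: p(26) = p(25) + p(24) - p(21) - p(19) + p(14) + p(11) - p(4) - p(0)
= 1958 + 1575 - 792 - 490 + 135 + 56 - 5 - 1
= 2436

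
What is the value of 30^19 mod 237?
192

Repeated squaring. Binary of 19 = 10011.
30^1 ≡ 30 (mod 237); 30^2 ≡ 189 (mod 237); 30^4 ≡ 171 (mod 237); 30^8 ≡ 90 (mod 237); 30^16 ≡ 42 (mod 237)
30^19 = 30^1 × 30^2 × 30^16 ≡ 192 (mod 237)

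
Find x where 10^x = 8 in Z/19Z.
15

Baby-step giant-step with step n = ⌈√19⌉ = 5.
Baby steps 10^j mod 19 (j:value) for j=0..4: 0:1, 1:10, 2:5, 3:12, 4:6.
Giant-step multiplier: 10^(-5) ≡ 10^(18-5) = 10^13 ≡ 13 (mod 19).
Giant steps γ_i = 8·13^i mod 19: γ_0=8, γ_1=9, γ_2=3, γ_3=1 (in table at j=0).
x = i·n + j = 3·5 + 0 = 15.
Check: 10^15 ≡ 8 (mod 19).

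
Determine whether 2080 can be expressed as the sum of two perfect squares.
12² + 44² (a=12, b=44)

Factorization: 2080 = 2^5 × 5 × 13
By Fermat: n is sum of two squares iff every prime p ≡ 3 (mod 4) appears to even power.
All primes ≡ 3 (mod 4) appear to even power.
Search a = 0, 1, 2, … for 2080 - a² a perfect square: first hit at a = 12: 2080 - 144 = 1936 = 44².
2080 = 12² + 44² = 144 + 1936 ✓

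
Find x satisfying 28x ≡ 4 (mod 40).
x ≡ 3 (mod 10)

gcd(28, 40) = 4, which divides 4, so solutions exist.
Divide through by 4: 7x ≡ 1 (mod 10).
Find 7^(-1) mod 10 by the extended Euclidean algorithm:
10 = 1 × 7 + 3  ⟹  3 = (1)·10 + (-1)·7
7 = 2 × 3 + 1  ⟹  1 = (-2)·10 + (3)·7
So (3)·7 ≡ 1 (mod 10), i.e. 7^(-1) ≡ 3 (mod 10).
x ≡ 3 × 1 = 3 ≡ 3 (mod 10).
Check: 28 × 3 = 84 ≡ 4 (mod 40).
x ≡ 3 (mod 10), giving 4 solutions mod 40.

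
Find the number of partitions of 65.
2012558

p(n) counts ways to write n as a sum of positive integers (order ignored).
Euler's pentagonal recurrence: p(k) = p(k-1) + p(k-2) - p(k-5) - p(k-7) + p(k-12) + p(k-15) - ... (offsets j(3j∓1)/2, signs ++--, p(0)=1, p(<0)=0).
DP table for k = 0..64: p(0)=1, p(1)=1, p(2)=2, p(3)=3, p(4)=5, p(5)=7, p(6)=11, p(7)=15, p(8)=22, p(9)=30, p(10)=42, p(11)=56, p(12)=77, p(13)=101, p(14)=135, p(15)=176, p(16)=231, p(17)=297, p(18)=385, p(19)=490, p(20)=627, p(21)=792, p(22)=1002, p(23)=1255, p(24)=1575, p(25)=1958, p(26)=2436, p(27)=3010, p(28)=3718, p(29)=4565, p(30)=5604, p(31)=6842, p(32)=8349, p(33)=10143, p(34)=12310, p(35)=14883, p(36)=17977, p(37)=21637, p(38)=26015, p(39)=31185, p(40)=37338, p(41)=44583, p(42)=53174, p(43)=63261, p(44)=75175, p(45)=89134, p(46)=105558, p(47)=124754, p(48)=147273, p(49)=173525, p(50)=204226, p(51)=239943, p(52)=281589, p(53)=329931, p(54)=386155, p(55)=451276, p(56)=526823, p(57)=614154, p(58)=715220, p(59)=831820, p(60)=966467, p(61)=1121505, p(62)=1300156, p(63)=1505499, p(64)=1741630.
Final step: p(65) = p(64) + p(63) - p(60) - p(58) + p(53) + p(50) - p(43) - p(39) + p(30) + p(25) - p(14) - p(8)
= 1741630 + 1505499 - 966467 - 715220 + 329931 + 204226 - 63261 - 31185 + 5604 + 1958 - 135 - 22
= 2012558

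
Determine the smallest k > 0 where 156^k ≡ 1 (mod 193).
192

193 is prime, so ord(156) divides φ(193) = 192.
Divisors of 192: 1, 2, 3, 4, 6, 8, 12, 16, 24, 32, 48, 64, 96, 192.
Repeated squaring: 156^1 ≡ 156, 156^2 ≡ 18, 156^4 ≡ 131, 156^8 ≡ 177, 156^16 ≡ 63, 156^32 ≡ 109, 156^64 ≡ 108, 156^128 ≡ 84 (mod 193).
Test 156^d mod 193 for each divisor d in increasing order:
156^1 ≡ 156
156^2 ≡ 18
156^3 = 156^2·156^1 ≡ 106
156^4 ≡ 131
156^6 = 156^4·156^2 ≡ 42
156^8 ≡ 177
156^12 = 156^8·156^4 ≡ 27
156^16 ≡ 63
156^24 = 156^16·156^8 ≡ 150
156^32 ≡ 109
156^48 = 156^32·156^16 ≡ 112
156^64 ≡ 108
156^96 = 156^64·156^32 ≡ 192
156^192 = 156^128·156^64 ≡ 1  ← first divisor giving 1
The order is 192.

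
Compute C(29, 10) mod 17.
15

Using Lucas' theorem:
Write n=29 and k=10 in base 17:
n in base 17: [1, 12]
k in base 17: [0, 10]
C(29,10) mod 17 = ∏ C(n_i, k_i) mod 17
Digit binomials (mod 17): C(1,0) = 1; C(12,10) = 66 ≡ 15
Product: 1 × 15 = 15 ≡ 15 (mod 17)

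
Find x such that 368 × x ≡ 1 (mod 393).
110

gcd(368, 393) = 1, so the inverse exists.
Extended Euclidean algorithm on (393, 368):
393 = 1 × 368 + 25  ⟹  25 = (1)·393 + (-1)·368
368 = 14 × 25 + 18  ⟹  18 = (-14)·393 + (15)·368
25 = 1 × 18 + 7  ⟹  7 = (15)·393 + (-16)·368
18 = 2 × 7 + 4  ⟹  4 = (-44)·393 + (47)·368
7 = 1 × 4 + 3  ⟹  3 = (59)·393 + (-63)·368
4 = 1 × 3 + 1  ⟹  1 = (-103)·393 + (110)·368
So (110)·368 ≡ 1 (mod 393), i.e. 368^(-1) ≡ 110 (mod 393).
Check: 368 × 110 = 40480 ≡ 1 (mod 393)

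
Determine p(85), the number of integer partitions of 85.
30167357

p(n) counts ways to write n as a sum of positive integers (order ignored).
Euler's pentagonal recurrence: p(k) = p(k-1) + p(k-2) - p(k-5) - p(k-7) + p(k-12) + p(k-15) - ... (offsets j(3j∓1)/2, signs ++--, p(0)=1, p(<0)=0).
DP table for k = 0..84: p(0)=1, p(1)=1, p(2)=2, p(3)=3, p(4)=5, p(5)=7, p(6)=11, p(7)=15, p(8)=22, p(9)=30, p(10)=42, p(11)=56, p(12)=77, p(13)=101, p(14)=135, p(15)=176, p(16)=231, p(17)=297, p(18)=385, p(19)=490, p(20)=627, p(21)=792, p(22)=1002, p(23)=1255, p(24)=1575, p(25)=1958, p(26)=2436, p(27)=3010, p(28)=3718, p(29)=4565, p(30)=5604, p(31)=6842, p(32)=8349, p(33)=10143, p(34)=12310, p(35)=14883, p(36)=17977, p(37)=21637, p(38)=26015, p(39)=31185, p(40)=37338, p(41)=44583, p(42)=53174, p(43)=63261, p(44)=75175, p(45)=89134, p(46)=105558, p(47)=124754, p(48)=147273, p(49)=173525, p(50)=204226, p(51)=239943, p(52)=281589, p(53)=329931, p(54)=386155, p(55)=451276, p(56)=526823, p(57)=614154, p(58)=715220, p(59)=831820, p(60)=966467, p(61)=1121505, p(62)=1300156, p(63)=1505499, p(64)=1741630, p(65)=2012558, p(66)=2323520, p(67)=2679689, p(68)=3087735, p(69)=3554345, p(70)=4087968, p(71)=4697205, p(72)=5392783, p(73)=6185689, p(74)=7089500, p(75)=8118264, p(76)=9289091, p(77)=10619863, p(78)=12132164, p(79)=13848650, p(80)=15796476, p(81)=18004327, p(82)=20506255, p(83)=23338469, p(84)=26543660.
Final step: p(85) = p(84) + p(83) - p(80) - p(78) + p(73) + p(70) - p(63) - p(59) + p(50) + p(45) - p(34) - p(28) + p(15) + p(8)
= 26543660 + 23338469 - 15796476 - 12132164 + 6185689 + 4087968 - 1505499 - 831820 + 204226 + 89134 - 12310 - 3718 + 176 + 22
= 30167357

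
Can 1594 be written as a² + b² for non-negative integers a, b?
15² + 37² (a=15, b=37)

Factorization: 1594 = 2 × 797
By Fermat: n is sum of two squares iff every prime p ≡ 3 (mod 4) appears to even power.
All primes ≡ 3 (mod 4) appear to even power.
Search a = 0, 1, 2, … for 1594 - a² a perfect square: first hit at a = 15: 1594 - 225 = 1369 = 37².
1594 = 15² + 37² = 225 + 1369 ✓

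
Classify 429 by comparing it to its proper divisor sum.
deficient

Proper divisors of 429: sum = 1 + 3 + 11 + 13 + 33 + 39 + 143 = 243
Since 243 < 429, 429 is deficient.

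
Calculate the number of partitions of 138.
12292341831

p(n) counts ways to write n as a sum of positive integers (order ignored).
Euler's pentagonal recurrence: p(k) = p(k-1) + p(k-2) - p(k-5) - p(k-7) + p(k-12) + p(k-15) - ... (offsets j(3j∓1)/2, signs ++--, p(0)=1, p(<0)=0).
DP table for k = 0..137: p(0)=1, p(1)=1, p(2)=2, p(3)=3, p(4)=5, p(5)=7, p(6)=11, p(7)=15, p(8)=22, p(9)=30, p(10)=42, p(11)=56, p(12)=77, p(13)=101, p(14)=135, p(15)=176, p(16)=231, p(17)=297, p(18)=385, p(19)=490, p(20)=627, p(21)=792, p(22)=1002, p(23)=1255, p(24)=1575, p(25)=1958, p(26)=2436, p(27)=3010, p(28)=3718, p(29)=4565, p(30)=5604, p(31)=6842, p(32)=8349, p(33)=10143, p(34)=12310, p(35)=14883, p(36)=17977, p(37)=21637, p(38)=26015, p(39)=31185, p(40)=37338, p(41)=44583, p(42)=53174, p(43)=63261, p(44)=75175, p(45)=89134, p(46)=105558, p(47)=124754, p(48)=147273, p(49)=173525, p(50)=204226, p(51)=239943, p(52)=281589, p(53)=329931, p(54)=386155, p(55)=451276, p(56)=526823, p(57)=614154, p(58)=715220, p(59)=831820, p(60)=966467, p(61)=1121505, p(62)=1300156, p(63)=1505499, p(64)=1741630, p(65)=2012558, p(66)=2323520, p(67)=2679689, p(68)=3087735, p(69)=3554345, p(70)=4087968, p(71)=4697205, p(72)=5392783, p(73)=6185689, p(74)=7089500, p(75)=8118264, p(76)=9289091, p(77)=10619863, p(78)=12132164, p(79)=13848650, p(80)=15796476, p(81)=18004327, p(82)=20506255, p(83)=23338469, p(84)=26543660, p(85)=30167357, p(86)=34262962, p(87)=38887673, p(88)=44108109, p(89)=49995925, p(90)=56634173, p(91)=64112359, p(92)=72533807, p(93)=82010177, p(94)=92669720, p(95)=104651419, p(96)=118114304, p(97)=133230930, p(98)=150198136, p(99)=169229875, p(100)=190569292, p(101)=214481126, p(102)=241265379, p(103)=271248950, p(104)=304801365, p(105)=342325709, p(106)=384276336, p(107)=431149389, p(108)=483502844, p(109)=541946240, p(110)=607163746, p(111)=679903203, p(112)=761002156, p(113)=851376628, p(114)=952050665, p(115)=1064144451, p(116)=1188908248, p(117)=1327710076, p(118)=1482074143, p(119)=1653668665, p(120)=1844349560, p(121)=2056148051, p(122)=2291320912, p(123)=2552338241, p(124)=2841940500, p(125)=3163127352, p(126)=3519222692, p(127)=3913864295, p(128)=4351078600, p(129)=4835271870, p(130)=5371315400, p(131)=5964539504, p(132)=6620830889, p(133)=7346629512, p(134)=8149040695, p(135)=9035836076, p(136)=10015581680, p(137)=11097645016.
Final step: p(138) = p(137) + p(136) - p(133) - p(131) + p(126) + p(123) - p(116) - p(112) + p(103) + p(98) - p(87) - p(81) + p(68) + p(61) - p(46) - p(38) + p(21) + p(12)
= 11097645016 + 10015581680 - 7346629512 - 5964539504 + 3519222692 + 2552338241 - 1188908248 - 761002156 + 271248950 + 150198136 - 38887673 - 18004327 + 3087735 + 1121505 - 105558 - 26015 + 792 + 77
= 12292341831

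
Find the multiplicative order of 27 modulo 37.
6

37 is prime, so ord(27) divides φ(37) = 36.
Divisors of 36: 1, 2, 3, 4, 6, 9, 12, 18, 36.
Repeated squaring: 27^1 ≡ 27, 27^2 ≡ 26, 27^4 ≡ 10, 27^8 ≡ 26, 27^16 ≡ 10, 27^32 ≡ 26 (mod 37).
Test 27^d mod 37 for each divisor d in increasing order:
27^1 ≡ 27
27^2 ≡ 26
27^3 = 27^2·27^1 ≡ 36
27^4 ≡ 10
27^6 = 27^4·27^2 ≡ 1  ← first divisor giving 1
The order is 6.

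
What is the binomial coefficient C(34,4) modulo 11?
0

Using Lucas' theorem:
Write n=34 and k=4 in base 11:
n in base 11: [3, 1]
k in base 11: [0, 4]
C(34,4) mod 11 = ∏ C(n_i, k_i) mod 11
Digit binomials (mod 11): C(3,0) = 1; C(1,4) = 0 (k_i > n_i)
Product: 1 × 0 = 0 ≡ 0 (mod 11)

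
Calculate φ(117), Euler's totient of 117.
72

117 = 3^2 × 13
φ(n) = n × ∏(1 - 1/p) for each prime p dividing n
φ(117) = 117 × (1 - 1/3) × (1 - 1/13) = 72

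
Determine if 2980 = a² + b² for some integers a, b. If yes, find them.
8² + 54² (a=8, b=54)

Factorization: 2980 = 2^2 × 5 × 149
By Fermat: n is sum of two squares iff every prime p ≡ 3 (mod 4) appears to even power.
All primes ≡ 3 (mod 4) appear to even power.
Search a = 0, 1, 2, … for 2980 - a² a perfect square: first hit at a = 8: 2980 - 64 = 2916 = 54².
2980 = 8² + 54² = 64 + 2916 ✓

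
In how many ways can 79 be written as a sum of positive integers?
13848650

p(n) counts ways to write n as a sum of positive integers (order ignored).
Euler's pentagonal recurrence: p(k) = p(k-1) + p(k-2) - p(k-5) - p(k-7) + p(k-12) + p(k-15) - ... (offsets j(3j∓1)/2, signs ++--, p(0)=1, p(<0)=0).
DP table for k = 0..78: p(0)=1, p(1)=1, p(2)=2, p(3)=3, p(4)=5, p(5)=7, p(6)=11, p(7)=15, p(8)=22, p(9)=30, p(10)=42, p(11)=56, p(12)=77, p(13)=101, p(14)=135, p(15)=176, p(16)=231, p(17)=297, p(18)=385, p(19)=490, p(20)=627, p(21)=792, p(22)=1002, p(23)=1255, p(24)=1575, p(25)=1958, p(26)=2436, p(27)=3010, p(28)=3718, p(29)=4565, p(30)=5604, p(31)=6842, p(32)=8349, p(33)=10143, p(34)=12310, p(35)=14883, p(36)=17977, p(37)=21637, p(38)=26015, p(39)=31185, p(40)=37338, p(41)=44583, p(42)=53174, p(43)=63261, p(44)=75175, p(45)=89134, p(46)=105558, p(47)=124754, p(48)=147273, p(49)=173525, p(50)=204226, p(51)=239943, p(52)=281589, p(53)=329931, p(54)=386155, p(55)=451276, p(56)=526823, p(57)=614154, p(58)=715220, p(59)=831820, p(60)=966467, p(61)=1121505, p(62)=1300156, p(63)=1505499, p(64)=1741630, p(65)=2012558, p(66)=2323520, p(67)=2679689, p(68)=3087735, p(69)=3554345, p(70)=4087968, p(71)=4697205, p(72)=5392783, p(73)=6185689, p(74)=7089500, p(75)=8118264, p(76)=9289091, p(77)=10619863, p(78)=12132164.
Final step: p(79) = p(78) + p(77) - p(74) - p(72) + p(67) + p(64) - p(57) - p(53) + p(44) + p(39) - p(28) - p(22) + p(9) + p(2)
= 12132164 + 10619863 - 7089500 - 5392783 + 2679689 + 1741630 - 614154 - 329931 + 75175 + 31185 - 3718 - 1002 + 30 + 2
= 13848650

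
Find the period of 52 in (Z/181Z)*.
90

181 is prime, so ord(52) divides φ(181) = 180.
Divisors of 180: 1, 2, 3, 4, 5, 6, 9, 10, 12, 15, 18, 20, 30, 36, 45, 60, 90, 180.
Repeated squaring: 52^1 ≡ 52, 52^2 ≡ 170, 52^4 ≡ 121, 52^8 ≡ 161, 52^16 ≡ 38, 52^32 ≡ 177, 52^64 ≡ 16, 52^128 ≡ 75 (mod 181).
Test 52^d mod 181 for each divisor d in increasing order:
52^1 ≡ 52
52^2 ≡ 170
52^3 = 52^2·52^1 ≡ 152
52^4 ≡ 121
52^5 = 52^4·52^1 ≡ 138
52^6 = 52^4·52^2 ≡ 117
52^9 = 52^8·52^1 ≡ 46
52^10 = 52^8·52^2 ≡ 39
52^12 = 52^8·52^4 ≡ 114
52^15 = 52^8·52^4·52^2·52^1 ≡ 133
52^18 = 52^16·52^2 ≡ 125
52^20 = 52^16·52^4 ≡ 73
52^30 = 52^16·52^8·52^4·52^2 ≡ 132
52^36 = 52^32·52^4 ≡ 59
52^45 = 52^32·52^8·52^4·52^1 ≡ 180
52^60 = 52^32·52^16·52^8·52^4 ≡ 48
52^90 = 52^64·52^16·52^8·52^2 ≡ 1  ← first divisor giving 1
The order is 90.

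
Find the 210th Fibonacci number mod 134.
126

Matrix identity: Q^n = [[F_(n+1), F_n], [F_n, F_(n-1)]] with Q = [[1,1],[1,0]].
n = 210 = 11010010₂. Square-and-multiply, entries mod 134:
Q^1 = [[1,1],[1,0]]
Q^3 = (Q^1)²·Q = [[3,2],[2,1]]
Q^6 = (Q^3)² = [[13,8],[8,5]]
Q^13 = (Q^6)²·Q = [[109,99],[99,10]]
Q^26 = (Q^13)² = [[108,123],[123,119]]
Q^52 = (Q^26)² = [[127,49],[49,78]]
Q^105 = (Q^52)²·Q = [[33,38],[38,129]]
Q^210 = (Q^105)² = [[121,126],[126,129]]
F_210 mod 134 = Q^210[0][1] = 126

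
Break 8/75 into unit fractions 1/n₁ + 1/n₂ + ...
1/10 + 1/150

Greedy algorithm:
8/75: ceiling(75/8) = 10, use 1/10
1/150: ceiling(150/1) = 150, use 1/150
Result: 8/75 = 1/10 + 1/150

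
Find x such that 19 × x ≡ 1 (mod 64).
27

gcd(19, 64) = 1, so the inverse exists.
Extended Euclidean algorithm on (64, 19):
64 = 3 × 19 + 7  ⟹  7 = (1)·64 + (-3)·19
19 = 2 × 7 + 5  ⟹  5 = (-2)·64 + (7)·19
7 = 1 × 5 + 2  ⟹  2 = (3)·64 + (-10)·19
5 = 2 × 2 + 1  ⟹  1 = (-8)·64 + (27)·19
So (27)·19 ≡ 1 (mod 64), i.e. 19^(-1) ≡ 27 (mod 64).
Check: 19 × 27 = 513 ≡ 1 (mod 64)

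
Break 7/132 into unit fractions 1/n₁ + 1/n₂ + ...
1/19 + 1/2508

Greedy algorithm:
7/132: ceiling(132/7) = 19, use 1/19
1/2508: ceiling(2508/1) = 2508, use 1/2508
Result: 7/132 = 1/19 + 1/2508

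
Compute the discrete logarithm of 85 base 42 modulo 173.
96

Baby-step giant-step with step n = ⌈√173⌉ = 14.
Baby steps 42^j mod 173 (j:value) for j=0..13: 0:1, 1:42, 2:34, 3:44, 4:118, 5:112, 6:33, 7:2, 8:84, 9:68, 10:88, 11:63, 12:51, 13:66.
Giant-step multiplier: 42^(-14) ≡ 42^(172-14) = 42^158 ≡ 130 (mod 173).
Giant steps γ_i = 85·130^i mod 173: γ_0=85, γ_1=151, γ_2=81, γ_3=150, γ_4=124, γ_5=31, γ_6=51 (in table at j=12).
x = i·n + j = 6·14 + 12 = 96.
Check: 42^96 ≡ 85 (mod 173).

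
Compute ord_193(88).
64

193 is prime, so ord(88) divides φ(193) = 192.
Divisors of 192: 1, 2, 3, 4, 6, 8, 12, 16, 24, 32, 48, 64, 96, 192.
Repeated squaring: 88^1 ≡ 88, 88^2 ≡ 24, 88^4 ≡ 190, 88^8 ≡ 9, 88^16 ≡ 81, 88^32 ≡ 192, 88^64 ≡ 1, 88^128 ≡ 1 (mod 193).
Test 88^d mod 193 for each divisor d in increasing order:
88^1 ≡ 88
88^2 ≡ 24
88^3 = 88^2·88^1 ≡ 182
88^4 ≡ 190
88^6 = 88^4·88^2 ≡ 121
88^8 ≡ 9
88^12 = 88^8·88^4 ≡ 166
88^16 ≡ 81
88^24 = 88^16·88^8 ≡ 150
88^32 ≡ 192
88^48 = 88^32·88^16 ≡ 112
88^64 ≡ 1  ← first divisor giving 1
The order is 64.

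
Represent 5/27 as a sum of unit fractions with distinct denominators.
1/6 + 1/54

Greedy algorithm:
5/27: ceiling(27/5) = 6, use 1/6
1/54: ceiling(54/1) = 54, use 1/54
Result: 5/27 = 1/6 + 1/54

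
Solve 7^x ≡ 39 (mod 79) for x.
61

Baby-step giant-step with step n = ⌈√79⌉ = 9.
Baby steps 7^j mod 79 (j:value) for j=0..8: 0:1, 1:7, 2:49, 3:27, 4:31, 5:59, 6:18, 7:47, 8:13.
Giant-step multiplier: 7^(-9) ≡ 7^(78-9) = 7^69 ≡ 33 (mod 79).
Giant steps γ_i = 39·33^i mod 79: γ_0=39, γ_1=23, γ_2=48, γ_3=4, γ_4=53, γ_5=11, γ_6=47 (in table at j=7).
x = i·n + j = 6·9 + 7 = 61.
Check: 7^61 ≡ 39 (mod 79).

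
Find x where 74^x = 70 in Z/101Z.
62

Baby-step giant-step with step n = ⌈√101⌉ = 11.
Baby steps 74^j mod 101 (j:value) for j=0..10: 0:1, 1:74, 2:22, 3:12, 4:80, 5:62, 6:43, 7:51, 8:37, 9:11, 10:6.
Giant-step multiplier: 74^(-11) ≡ 74^(100-11) = 74^89 ≡ 48 (mod 101).
Giant steps γ_i = 70·48^i mod 101: γ_0=70, γ_1=27, γ_2=84, γ_3=93, γ_4=20, γ_5=51 (in table at j=7).
x = i·n + j = 5·11 + 7 = 62.
Check: 74^62 ≡ 70 (mod 101).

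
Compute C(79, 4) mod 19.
0

Using Lucas' theorem:
Write n=79 and k=4 in base 19:
n in base 19: [4, 3]
k in base 19: [0, 4]
C(79,4) mod 19 = ∏ C(n_i, k_i) mod 19
Digit binomials (mod 19): C(4,0) = 1; C(3,4) = 0 (k_i > n_i)
Product: 1 × 0 = 0 ≡ 0 (mod 19)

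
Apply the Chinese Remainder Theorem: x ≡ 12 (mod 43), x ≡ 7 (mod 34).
313

Using Chinese Remainder Theorem:
M = 43 × 34 = 1462
M1 = 34, M2 = 43
y1 = 34^(-1) mod 43 = 19
y2 = 43^(-1) mod 34 = 19
x = (12×34×19 + 7×43×19) mod 1462 = 313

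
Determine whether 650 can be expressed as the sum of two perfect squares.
5² + 25² (a=5, b=25)

Factorization: 650 = 2 × 5^2 × 13
By Fermat: n is sum of two squares iff every prime p ≡ 3 (mod 4) appears to even power.
All primes ≡ 3 (mod 4) appear to even power.
Search a = 0, 1, 2, … for 650 - a² a perfect square: first hit at a = 5: 650 - 25 = 625 = 25².
650 = 5² + 25² = 25 + 625 ✓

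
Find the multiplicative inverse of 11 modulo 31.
17

gcd(11, 31) = 1, so the inverse exists.
Extended Euclidean algorithm on (31, 11):
31 = 2 × 11 + 9  ⟹  9 = (1)·31 + (-2)·11
11 = 1 × 9 + 2  ⟹  2 = (-1)·31 + (3)·11
9 = 4 × 2 + 1  ⟹  1 = (5)·31 + (-14)·11
So (-14)·11 ≡ 1 (mod 31), i.e. 11^(-1) ≡ -14 ≡ 17 (mod 31).
Check: 11 × 17 = 187 ≡ 1 (mod 31)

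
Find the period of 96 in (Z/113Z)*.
112

113 is prime, so ord(96) divides φ(113) = 112.
Divisors of 112: 1, 2, 4, 7, 8, 14, 16, 28, 56, 112.
Repeated squaring: 96^1 ≡ 96, 96^2 ≡ 63, 96^4 ≡ 14, 96^8 ≡ 83, 96^16 ≡ 109, 96^32 ≡ 16, 96^64 ≡ 30 (mod 113).
Test 96^d mod 113 for each divisor d in increasing order:
96^1 ≡ 96
96^2 ≡ 63
96^4 ≡ 14
96^7 = 96^4·96^2·96^1 ≡ 35
96^8 ≡ 83
96^14 = 96^8·96^4·96^2 ≡ 95
96^16 ≡ 109
96^28 = 96^16·96^8·96^4 ≡ 98
96^56 = 96^32·96^16·96^8 ≡ 112
96^112 = 96^64·96^32·96^16 ≡ 1  ← first divisor giving 1
The order is 112.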